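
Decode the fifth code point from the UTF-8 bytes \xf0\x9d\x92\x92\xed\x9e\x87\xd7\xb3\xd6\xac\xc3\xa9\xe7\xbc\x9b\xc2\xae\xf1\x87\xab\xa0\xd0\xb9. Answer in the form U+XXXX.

U+00E9

Offset 0: leading byte 0xF0 = 11110000 → 4-byte char #1 = F0 9D 92 92.
Offset 4: leading byte 0xED = 11101101 → 3-byte char #2 = ED 9E 87.
Offset 7: leading byte 0xD7 = 11010111 → 2-byte char #3 = D7 B3.
Offset 9: leading byte 0xD6 = 11010110 → 2-byte char #4 = D6 AC.
Offset 11: leading byte 0xC3 = 11000011 → 2-byte char #5 = C3 A9.
Leading byte 0xC3 = 11000011 matches 110xxxxx → 2-byte sequence.
Byte 1: 0xC3 = 11000011, payload 00011 (5 bits).
Byte 2: 0xA9 = 10101001 (10xxxxxx ✓), payload 101001.
Concatenate: 00011101001 = 0xE9 (11 bits → U+00E9).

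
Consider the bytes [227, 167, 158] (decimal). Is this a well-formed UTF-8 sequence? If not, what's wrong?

valid

Leading byte 0xE3 = 11100011 → 3-byte form.
Continuation bytes 0xA7=10100111, 0x9E=10011110 all match 10xxxxxx.
Decoded value 0x39DE is ≥ 0x800 (shortest form) and not a surrogate.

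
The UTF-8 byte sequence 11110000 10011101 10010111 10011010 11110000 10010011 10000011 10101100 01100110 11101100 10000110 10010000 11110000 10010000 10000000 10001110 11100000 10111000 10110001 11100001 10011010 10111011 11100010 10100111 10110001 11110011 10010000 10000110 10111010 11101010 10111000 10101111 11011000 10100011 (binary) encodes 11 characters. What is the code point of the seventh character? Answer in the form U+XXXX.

Offset 0: leading byte 0xF0 = 11110000 → 4-byte char #1 = F0 9D 97 9A.
Offset 4: leading byte 0xF0 = 11110000 → 4-byte char #2 = F0 93 83 AC.
Offset 8: leading byte 0x66 = 01100110 → 1-byte char #3 = 66.
Offset 9: leading byte 0xEC = 11101100 → 3-byte char #4 = EC 86 90.
Offset 12: leading byte 0xF0 = 11110000 → 4-byte char #5 = F0 90 80 8E.
Offset 16: leading byte 0xE0 = 11100000 → 3-byte char #6 = E0 B8 B1.
Offset 19: leading byte 0xE1 = 11100001 → 3-byte char #7 = E1 9A BB.
Leading byte 0xE1 = 11100001 matches 1110xxxx → 3-byte sequence.
Byte 1: 0xE1 = 11100001, payload 0001 (4 bits).
Byte 2: 0x9A = 10011010 (10xxxxxx ✓), payload 011010.
Byte 3: 0xBB = 10111011 (10xxxxxx ✓), payload 111011.
Concatenate: 0001011010111011 = 0x16BB (16 bits → U+16BB).

U+16BB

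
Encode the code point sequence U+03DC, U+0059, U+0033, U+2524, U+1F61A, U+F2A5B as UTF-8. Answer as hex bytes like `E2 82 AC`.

CF 9C 59 33 E2 94 A4 F0 9F 98 9A F3 B2 A9 9B

U+03DC: 2-byte form → CF 9C.
U+0059: 1-byte form → 59.
U+0033: 1-byte form → 33.
U+2524: 3-byte form → E2 94 A4.
U+1F61A: 4-byte form → F0 9F 98 9A.
U+F2A5B: 4-byte form → F3 B2 A9 9B.
Concatenated (15 bytes): CF 9C 59 33 E2 94 A4 F0 9F 98 9A F3 B2 A9 9B.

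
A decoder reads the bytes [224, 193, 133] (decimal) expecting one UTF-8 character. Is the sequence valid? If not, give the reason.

Leading byte 0xE0 = 11100000 → 3-byte form.
Byte 2 is 0xC1 = 11000001, which is not 10xxxxxx — expected a continuation byte.

invalid (non-continuation byte where continuation expected)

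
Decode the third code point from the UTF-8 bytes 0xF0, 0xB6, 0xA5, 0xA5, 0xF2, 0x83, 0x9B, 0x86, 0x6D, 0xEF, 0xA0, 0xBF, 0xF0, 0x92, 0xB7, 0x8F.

U+006D

Offset 0: leading byte 0xF0 = 11110000 → 4-byte char #1 = F0 B6 A5 A5.
Offset 4: leading byte 0xF2 = 11110010 → 4-byte char #2 = F2 83 9B 86.
Offset 8: leading byte 0x6D = 01101101 → 1-byte char #3 = 6D.
Leading byte 0x6D = 01101101 matches 0xxxxxxx → 1-byte sequence.
Byte 1: 0x6D = 01101101, payload 1101101 (7 bits).
Concatenate: 1101101 = 0x6D (7 bits → U+006D).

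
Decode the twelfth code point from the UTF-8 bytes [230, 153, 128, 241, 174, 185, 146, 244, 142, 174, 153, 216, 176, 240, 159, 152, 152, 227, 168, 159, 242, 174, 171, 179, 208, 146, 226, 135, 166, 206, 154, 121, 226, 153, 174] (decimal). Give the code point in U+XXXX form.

U+266E

Offset 0: leading byte 0xE6 = 11100110 → 3-byte char #1 = E6 99 80.
Offset 3: leading byte 0xF1 = 11110001 → 4-byte char #2 = F1 AE B9 92.
Offset 7: leading byte 0xF4 = 11110100 → 4-byte char #3 = F4 8E AE 99.
Offset 11: leading byte 0xD8 = 11011000 → 2-byte char #4 = D8 B0.
Offset 13: leading byte 0xF0 = 11110000 → 4-byte char #5 = F0 9F 98 98.
Offset 17: leading byte 0xE3 = 11100011 → 3-byte char #6 = E3 A8 9F.
Offset 20: leading byte 0xF2 = 11110010 → 4-byte char #7 = F2 AE AB B3.
Offset 24: leading byte 0xD0 = 11010000 → 2-byte char #8 = D0 92.
Offset 26: leading byte 0xE2 = 11100010 → 3-byte char #9 = E2 87 A6.
Offset 29: leading byte 0xCE = 11001110 → 2-byte char #10 = CE 9A.
Offset 31: leading byte 0x79 = 01111001 → 1-byte char #11 = 79.
Offset 32: leading byte 0xE2 = 11100010 → 3-byte char #12 = E2 99 AE.
Leading byte 0xE2 = 11100010 matches 1110xxxx → 3-byte sequence.
Byte 1: 0xE2 = 11100010, payload 0010 (4 bits).
Byte 2: 0x99 = 10011001 (10xxxxxx ✓), payload 011001.
Byte 3: 0xAE = 10101110 (10xxxxxx ✓), payload 101110.
Concatenate: 0010011001101110 = 0x266E (16 bits → U+266E).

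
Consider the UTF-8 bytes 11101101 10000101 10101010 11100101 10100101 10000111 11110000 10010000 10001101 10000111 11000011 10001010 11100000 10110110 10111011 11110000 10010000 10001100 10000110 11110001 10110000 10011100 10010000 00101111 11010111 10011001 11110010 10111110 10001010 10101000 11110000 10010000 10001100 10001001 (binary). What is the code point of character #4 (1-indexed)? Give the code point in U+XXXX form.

U+00CA

Offset 0: leading byte 0xED = 11101101 → 3-byte char #1 = ED 85 AA.
Offset 3: leading byte 0xE5 = 11100101 → 3-byte char #2 = E5 A5 87.
Offset 6: leading byte 0xF0 = 11110000 → 4-byte char #3 = F0 90 8D 87.
Offset 10: leading byte 0xC3 = 11000011 → 2-byte char #4 = C3 8A.
Leading byte 0xC3 = 11000011 matches 110xxxxx → 2-byte sequence.
Byte 1: 0xC3 = 11000011, payload 00011 (5 bits).
Byte 2: 0x8A = 10001010 (10xxxxxx ✓), payload 001010.
Concatenate: 00011001010 = 0xCA (11 bits → U+00CA).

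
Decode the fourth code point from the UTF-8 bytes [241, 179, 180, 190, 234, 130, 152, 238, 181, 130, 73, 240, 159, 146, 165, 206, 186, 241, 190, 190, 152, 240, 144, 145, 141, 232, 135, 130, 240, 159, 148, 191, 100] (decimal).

Offset 0: leading byte 0xF1 = 11110001 → 4-byte char #1 = F1 B3 B4 BE.
Offset 4: leading byte 0xEA = 11101010 → 3-byte char #2 = EA 82 98.
Offset 7: leading byte 0xEE = 11101110 → 3-byte char #3 = EE B5 82.
Offset 10: leading byte 0x49 = 01001001 → 1-byte char #4 = 49.
Leading byte 0x49 = 01001001 matches 0xxxxxxx → 1-byte sequence.
Byte 1: 0x49 = 01001001, payload 1001001 (7 bits).
Concatenate: 1001001 = 0x49 (7 bits → U+0049).

U+0049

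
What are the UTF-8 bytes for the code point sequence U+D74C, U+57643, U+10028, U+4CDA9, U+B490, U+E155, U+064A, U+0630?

U+D74C: 3-byte form → ED 9D 8C.
U+57643: 4-byte form → F1 97 99 83.
U+10028: 4-byte form → F0 90 80 A8.
U+4CDA9: 4-byte form → F1 8C B6 A9.
U+B490: 3-byte form → EB 92 90.
U+E155: 3-byte form → EE 85 95.
U+064A: 2-byte form → D9 8A.
U+0630: 2-byte form → D8 B0.
Concatenated (25 bytes): ED 9D 8C F1 97 99 83 F0 90 80 A8 F1 8C B6 A9 EB 92 90 EE 85 95 D9 8A D8 B0.

ED 9D 8C F1 97 99 83 F0 90 80 A8 F1 8C B6 A9 EB 92 90 EE 85 95 D9 8A D8 B0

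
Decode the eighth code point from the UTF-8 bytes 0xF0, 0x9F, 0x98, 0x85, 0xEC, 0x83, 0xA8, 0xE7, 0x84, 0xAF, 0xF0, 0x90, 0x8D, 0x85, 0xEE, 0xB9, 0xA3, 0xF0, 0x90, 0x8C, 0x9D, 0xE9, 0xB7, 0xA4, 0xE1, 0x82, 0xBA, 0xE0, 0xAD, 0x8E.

Offset 0: leading byte 0xF0 = 11110000 → 4-byte char #1 = F0 9F 98 85.
Offset 4: leading byte 0xEC = 11101100 → 3-byte char #2 = EC 83 A8.
Offset 7: leading byte 0xE7 = 11100111 → 3-byte char #3 = E7 84 AF.
Offset 10: leading byte 0xF0 = 11110000 → 4-byte char #4 = F0 90 8D 85.
Offset 14: leading byte 0xEE = 11101110 → 3-byte char #5 = EE B9 A3.
Offset 17: leading byte 0xF0 = 11110000 → 4-byte char #6 = F0 90 8C 9D.
Offset 21: leading byte 0xE9 = 11101001 → 3-byte char #7 = E9 B7 A4.
Offset 24: leading byte 0xE1 = 11100001 → 3-byte char #8 = E1 82 BA.
Leading byte 0xE1 = 11100001 matches 1110xxxx → 3-byte sequence.
Byte 1: 0xE1 = 11100001, payload 0001 (4 bits).
Byte 2: 0x82 = 10000010 (10xxxxxx ✓), payload 000010.
Byte 3: 0xBA = 10111010 (10xxxxxx ✓), payload 111010.
Concatenate: 0001000010111010 = 0x10BA (16 bits → U+10BA).

U+10BA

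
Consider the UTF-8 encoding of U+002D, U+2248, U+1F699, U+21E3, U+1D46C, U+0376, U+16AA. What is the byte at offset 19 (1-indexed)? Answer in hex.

0x9A

1-indexed offset 19 is 0-indexed offset 18.
U+002D → 1-byte form 2D at offsets 0–0.
U+2248 → 3-byte form E2 89 88 at offsets 1–3.
U+1F699 → 4-byte form F0 9F 9A 99 at offsets 4–7.
U+21E3 → 3-byte form E2 87 A3 at offsets 8–10.
U+1D46C → 4-byte form F0 9D 91 AC at offsets 11–14.
U+0376 → 2-byte form CD B6 at offsets 15–16.
U+16AA → 3-byte form E1 9A AA at offsets 17–19.
Offset 18 falls in char 7's range; it's byte 2 of E1 9A AA = 0x9A.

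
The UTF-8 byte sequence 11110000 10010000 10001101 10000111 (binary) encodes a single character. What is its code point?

Leading byte 0xF0 = 11110000 matches 11110xxx → 4-byte sequence.
Byte 1: 0xF0 = 11110000, payload 000 (3 bits).
Byte 2: 0x90 = 10010000 (10xxxxxx ✓), payload 010000.
Byte 3: 0x8D = 10001101 (10xxxxxx ✓), payload 001101.
Byte 4: 0x87 = 10000111 (10xxxxxx ✓), payload 000111.
Concatenate: 000010000001101000111 = 0x10347 (21 bits → U+10347).

U+10347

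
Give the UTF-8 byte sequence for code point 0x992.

E0 A6 92

U+0992 = 0x992 = 2450 decimal. In range U+0800–U+FFFF → 3-byte form: 1110xxxx 10xxxxxx 10xxxxxx.
Binary (16 bits): 0000100110010010.
Split 4+6+6: 0000 | 100110 | 010010.
Byte 1: 11100000 = 0xE0.
Byte 2: 10100110 = 0xA6.
Byte 3: 10010010 = 0x92.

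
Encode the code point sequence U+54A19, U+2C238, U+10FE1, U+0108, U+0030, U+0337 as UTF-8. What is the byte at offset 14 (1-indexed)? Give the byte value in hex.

0x88

1-indexed offset 14 is 0-indexed offset 13.
U+54A19 → 4-byte form F1 94 A8 99 at offsets 0–3.
U+2C238 → 4-byte form F0 AC 88 B8 at offsets 4–7.
U+10FE1 → 4-byte form F0 90 BF A1 at offsets 8–11.
U+0108 → 2-byte form C4 88 at offsets 12–13.
Offset 13 falls in char 4's range; it's byte 2 of C4 88 = 0x88.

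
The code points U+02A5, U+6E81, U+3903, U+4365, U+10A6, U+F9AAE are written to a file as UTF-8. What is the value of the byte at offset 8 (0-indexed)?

U+02A5 → 2-byte form CA A5 at offsets 0–1.
U+6E81 → 3-byte form E6 BA 81 at offsets 2–4.
U+3903 → 3-byte form E3 A4 83 at offsets 5–7.
U+4365 → 3-byte form E4 8D A5 at offsets 8–10.
Offset 8 falls in char 4's range; it's byte 1 of E4 8D A5 = 0xE4.

0xE4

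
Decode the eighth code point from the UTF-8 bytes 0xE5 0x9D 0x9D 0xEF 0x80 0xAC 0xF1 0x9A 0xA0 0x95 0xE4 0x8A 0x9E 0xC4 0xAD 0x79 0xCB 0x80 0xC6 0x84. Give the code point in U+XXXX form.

U+0184

Offset 0: leading byte 0xE5 = 11100101 → 3-byte char #1 = E5 9D 9D.
Offset 3: leading byte 0xEF = 11101111 → 3-byte char #2 = EF 80 AC.
Offset 6: leading byte 0xF1 = 11110001 → 4-byte char #3 = F1 9A A0 95.
Offset 10: leading byte 0xE4 = 11100100 → 3-byte char #4 = E4 8A 9E.
Offset 13: leading byte 0xC4 = 11000100 → 2-byte char #5 = C4 AD.
Offset 15: leading byte 0x79 = 01111001 → 1-byte char #6 = 79.
Offset 16: leading byte 0xCB = 11001011 → 2-byte char #7 = CB 80.
Offset 18: leading byte 0xC6 = 11000110 → 2-byte char #8 = C6 84.
Leading byte 0xC6 = 11000110 matches 110xxxxx → 2-byte sequence.
Byte 1: 0xC6 = 11000110, payload 00110 (5 bits).
Byte 2: 0x84 = 10000100 (10xxxxxx ✓), payload 000100.
Concatenate: 00110000100 = 0x184 (11 bits → U+0184).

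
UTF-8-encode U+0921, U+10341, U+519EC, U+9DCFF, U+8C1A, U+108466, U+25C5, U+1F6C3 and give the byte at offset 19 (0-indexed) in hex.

0x88

U+0921 → 3-byte form E0 A4 A1 at offsets 0–2.
U+10341 → 4-byte form F0 90 8D 81 at offsets 3–6.
U+519EC → 4-byte form F1 91 A7 AC at offsets 7–10.
U+9DCFF → 4-byte form F2 9D B3 BF at offsets 11–14.
U+8C1A → 3-byte form E8 B0 9A at offsets 15–17.
U+108466 → 4-byte form F4 88 91 A6 at offsets 18–21.
Offset 19 falls in char 6's range; it's byte 2 of F4 88 91 A6 = 0x88.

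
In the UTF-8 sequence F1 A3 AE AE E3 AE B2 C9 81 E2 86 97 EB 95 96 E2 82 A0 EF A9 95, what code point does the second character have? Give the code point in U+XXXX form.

U+3BB2

Offset 0: leading byte 0xF1 = 11110001 → 4-byte char #1 = F1 A3 AE AE.
Offset 4: leading byte 0xE3 = 11100011 → 3-byte char #2 = E3 AE B2.
Leading byte 0xE3 = 11100011 matches 1110xxxx → 3-byte sequence.
Byte 1: 0xE3 = 11100011, payload 0011 (4 bits).
Byte 2: 0xAE = 10101110 (10xxxxxx ✓), payload 101110.
Byte 3: 0xB2 = 10110010 (10xxxxxx ✓), payload 110010.
Concatenate: 0011101110110010 = 0x3BB2 (16 bits → U+3BB2).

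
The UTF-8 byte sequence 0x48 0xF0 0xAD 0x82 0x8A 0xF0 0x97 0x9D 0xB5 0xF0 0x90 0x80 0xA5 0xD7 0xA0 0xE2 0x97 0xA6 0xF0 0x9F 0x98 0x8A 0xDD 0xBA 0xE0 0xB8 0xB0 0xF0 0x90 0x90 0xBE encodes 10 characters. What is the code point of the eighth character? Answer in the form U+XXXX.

Offset 0: leading byte 0x48 = 01001000 → 1-byte char #1 = 48.
Offset 1: leading byte 0xF0 = 11110000 → 4-byte char #2 = F0 AD 82 8A.
Offset 5: leading byte 0xF0 = 11110000 → 4-byte char #3 = F0 97 9D B5.
Offset 9: leading byte 0xF0 = 11110000 → 4-byte char #4 = F0 90 80 A5.
Offset 13: leading byte 0xD7 = 11010111 → 2-byte char #5 = D7 A0.
Offset 15: leading byte 0xE2 = 11100010 → 3-byte char #6 = E2 97 A6.
Offset 18: leading byte 0xF0 = 11110000 → 4-byte char #7 = F0 9F 98 8A.
Offset 22: leading byte 0xDD = 11011101 → 2-byte char #8 = DD BA.
Leading byte 0xDD = 11011101 matches 110xxxxx → 2-byte sequence.
Byte 1: 0xDD = 11011101, payload 11101 (5 bits).
Byte 2: 0xBA = 10111010 (10xxxxxx ✓), payload 111010.
Concatenate: 11101111010 = 0x77A (11 bits → U+077A).

U+077A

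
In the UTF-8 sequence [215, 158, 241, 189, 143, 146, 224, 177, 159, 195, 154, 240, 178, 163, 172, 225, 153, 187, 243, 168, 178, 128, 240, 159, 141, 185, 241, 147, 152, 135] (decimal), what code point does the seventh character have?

U+E8C80

Offset 0: leading byte 0xD7 = 11010111 → 2-byte char #1 = D7 9E.
Offset 2: leading byte 0xF1 = 11110001 → 4-byte char #2 = F1 BD 8F 92.
Offset 6: leading byte 0xE0 = 11100000 → 3-byte char #3 = E0 B1 9F.
Offset 9: leading byte 0xC3 = 11000011 → 2-byte char #4 = C3 9A.
Offset 11: leading byte 0xF0 = 11110000 → 4-byte char #5 = F0 B2 A3 AC.
Offset 15: leading byte 0xE1 = 11100001 → 3-byte char #6 = E1 99 BB.
Offset 18: leading byte 0xF3 = 11110011 → 4-byte char #7 = F3 A8 B2 80.
Leading byte 0xF3 = 11110011 matches 11110xxx → 4-byte sequence.
Byte 1: 0xF3 = 11110011, payload 011 (3 bits).
Byte 2: 0xA8 = 10101000 (10xxxxxx ✓), payload 101000.
Byte 3: 0xB2 = 10110010 (10xxxxxx ✓), payload 110010.
Byte 4: 0x80 = 10000000 (10xxxxxx ✓), payload 000000.
Concatenate: 011101000110010000000 = 0xE8C80 (21 bits → U+E8C80).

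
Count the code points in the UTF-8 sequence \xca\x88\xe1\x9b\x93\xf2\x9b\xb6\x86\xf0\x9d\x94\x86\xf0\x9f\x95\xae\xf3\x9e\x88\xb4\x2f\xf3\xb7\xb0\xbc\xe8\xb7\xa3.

9

Byte at offset 0: 0xCA = 11001010 → 2-byte char (#1). Advance 2.
Byte at offset 2: 0xE1 = 11100001 → 3-byte char (#2). Advance 3.
Byte at offset 5: 0xF2 = 11110010 → 4-byte char (#3). Advance 4.
Byte at offset 9: 0xF0 = 11110000 → 4-byte char (#4). Advance 4.
Byte at offset 13: 0xF0 = 11110000 → 4-byte char (#5). Advance 4.
Byte at offset 17: 0xF3 = 11110011 → 4-byte char (#6). Advance 4.
Byte at offset 21: 0x2F = 00101111 → 1-byte char (#7). Advance 1.
Byte at offset 22: 0xF3 = 11110011 → 4-byte char (#8). Advance 4.
Byte at offset 26: 0xE8 = 11101000 → 3-byte char (#9). Advance 3.
Reached end at offset 29 after 9 code points.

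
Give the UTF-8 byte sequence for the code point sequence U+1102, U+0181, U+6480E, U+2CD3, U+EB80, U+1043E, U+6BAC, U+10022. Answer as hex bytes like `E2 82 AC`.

E1 84 82 C6 81 F1 A4 A0 8E E2 B3 93 EE AE 80 F0 90 90 BE E6 AE AC F0 90 80 A2

U+1102: 3-byte form → E1 84 82.
U+0181: 2-byte form → C6 81.
U+6480E: 4-byte form → F1 A4 A0 8E.
U+2CD3: 3-byte form → E2 B3 93.
U+EB80: 3-byte form → EE AE 80.
U+1043E: 4-byte form → F0 90 90 BE.
U+6BAC: 3-byte form → E6 AE AC.
U+10022: 4-byte form → F0 90 80 A2.
Concatenated (26 bytes): E1 84 82 C6 81 F1 A4 A0 8E E2 B3 93 EE AE 80 F0 90 90 BE E6 AE AC F0 90 80 A2.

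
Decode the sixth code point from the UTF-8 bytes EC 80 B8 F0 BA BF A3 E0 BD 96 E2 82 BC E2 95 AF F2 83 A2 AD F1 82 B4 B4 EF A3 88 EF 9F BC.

Offset 0: leading byte 0xEC = 11101100 → 3-byte char #1 = EC 80 B8.
Offset 3: leading byte 0xF0 = 11110000 → 4-byte char #2 = F0 BA BF A3.
Offset 7: leading byte 0xE0 = 11100000 → 3-byte char #3 = E0 BD 96.
Offset 10: leading byte 0xE2 = 11100010 → 3-byte char #4 = E2 82 BC.
Offset 13: leading byte 0xE2 = 11100010 → 3-byte char #5 = E2 95 AF.
Offset 16: leading byte 0xF2 = 11110010 → 4-byte char #6 = F2 83 A2 AD.
Leading byte 0xF2 = 11110010 matches 11110xxx → 4-byte sequence.
Byte 1: 0xF2 = 11110010, payload 010 (3 bits).
Byte 2: 0x83 = 10000011 (10xxxxxx ✓), payload 000011.
Byte 3: 0xA2 = 10100010 (10xxxxxx ✓), payload 100010.
Byte 4: 0xAD = 10101101 (10xxxxxx ✓), payload 101101.
Concatenate: 010000011100010101101 = 0x838AD (21 bits → U+838AD).

U+838AD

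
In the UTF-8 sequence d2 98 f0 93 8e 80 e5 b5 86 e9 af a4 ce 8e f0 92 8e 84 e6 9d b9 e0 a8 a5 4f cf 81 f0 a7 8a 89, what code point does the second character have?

Offset 0: leading byte 0xD2 = 11010010 → 2-byte char #1 = D2 98.
Offset 2: leading byte 0xF0 = 11110000 → 4-byte char #2 = F0 93 8E 80.
Leading byte 0xF0 = 11110000 matches 11110xxx → 4-byte sequence.
Byte 1: 0xF0 = 11110000, payload 000 (3 bits).
Byte 2: 0x93 = 10010011 (10xxxxxx ✓), payload 010011.
Byte 3: 0x8E = 10001110 (10xxxxxx ✓), payload 001110.
Byte 4: 0x80 = 10000000 (10xxxxxx ✓), payload 000000.
Concatenate: 000010011001110000000 = 0x13380 (21 bits → U+13380).

U+13380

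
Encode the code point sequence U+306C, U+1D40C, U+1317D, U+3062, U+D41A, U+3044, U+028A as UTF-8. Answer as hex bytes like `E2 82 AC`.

E3 81 AC F0 9D 90 8C F0 93 85 BD E3 81 A2 ED 90 9A E3 81 84 CA 8A

U+306C: 3-byte form → E3 81 AC.
U+1D40C: 4-byte form → F0 9D 90 8C.
U+1317D: 4-byte form → F0 93 85 BD.
U+3062: 3-byte form → E3 81 A2.
U+D41A: 3-byte form → ED 90 9A.
U+3044: 3-byte form → E3 81 84.
U+028A: 2-byte form → CA 8A.
Concatenated (22 bytes): E3 81 AC F0 9D 90 8C F0 93 85 BD E3 81 A2 ED 90 9A E3 81 84 CA 8A.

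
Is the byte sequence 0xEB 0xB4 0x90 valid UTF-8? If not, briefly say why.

valid

Leading byte 0xEB = 11101011 → 3-byte form.
Continuation bytes 0xB4=10110100, 0x90=10010000 all match 10xxxxxx.
Decoded value 0xBD10 is ≥ 0x800 (shortest form) and not a surrogate.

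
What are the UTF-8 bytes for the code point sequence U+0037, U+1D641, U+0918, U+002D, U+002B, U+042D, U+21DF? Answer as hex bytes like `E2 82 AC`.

37 F0 9D 99 81 E0 A4 98 2D 2B D0 AD E2 87 9F

U+0037: 1-byte form → 37.
U+1D641: 4-byte form → F0 9D 99 81.
U+0918: 3-byte form → E0 A4 98.
U+002D: 1-byte form → 2D.
U+002B: 1-byte form → 2B.
U+042D: 2-byte form → D0 AD.
U+21DF: 3-byte form → E2 87 9F.
Concatenated (15 bytes): 37 F0 9D 99 81 E0 A4 98 2D 2B D0 AD E2 87 9F.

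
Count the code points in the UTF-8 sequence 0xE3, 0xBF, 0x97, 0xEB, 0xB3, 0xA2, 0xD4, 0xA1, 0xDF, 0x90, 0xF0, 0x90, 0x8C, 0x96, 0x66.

6

Byte at offset 0: 0xE3 = 11100011 → 3-byte char (#1). Advance 3.
Byte at offset 3: 0xEB = 11101011 → 3-byte char (#2). Advance 3.
Byte at offset 6: 0xD4 = 11010100 → 2-byte char (#3). Advance 2.
Byte at offset 8: 0xDF = 11011111 → 2-byte char (#4). Advance 2.
Byte at offset 10: 0xF0 = 11110000 → 4-byte char (#5). Advance 4.
Byte at offset 14: 0x66 = 01100110 → 1-byte char (#6). Advance 1.
Reached end at offset 15 after 6 code points.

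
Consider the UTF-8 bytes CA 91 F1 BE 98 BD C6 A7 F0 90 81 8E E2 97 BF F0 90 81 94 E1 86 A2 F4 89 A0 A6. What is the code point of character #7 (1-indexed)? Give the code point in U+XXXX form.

U+11A2

Offset 0: leading byte 0xCA = 11001010 → 2-byte char #1 = CA 91.
Offset 2: leading byte 0xF1 = 11110001 → 4-byte char #2 = F1 BE 98 BD.
Offset 6: leading byte 0xC6 = 11000110 → 2-byte char #3 = C6 A7.
Offset 8: leading byte 0xF0 = 11110000 → 4-byte char #4 = F0 90 81 8E.
Offset 12: leading byte 0xE2 = 11100010 → 3-byte char #5 = E2 97 BF.
Offset 15: leading byte 0xF0 = 11110000 → 4-byte char #6 = F0 90 81 94.
Offset 19: leading byte 0xE1 = 11100001 → 3-byte char #7 = E1 86 A2.
Leading byte 0xE1 = 11100001 matches 1110xxxx → 3-byte sequence.
Byte 1: 0xE1 = 11100001, payload 0001 (4 bits).
Byte 2: 0x86 = 10000110 (10xxxxxx ✓), payload 000110.
Byte 3: 0xA2 = 10100010 (10xxxxxx ✓), payload 100010.
Concatenate: 0001000110100010 = 0x11A2 (16 bits → U+11A2).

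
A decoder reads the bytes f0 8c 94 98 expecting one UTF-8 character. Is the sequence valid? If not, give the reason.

invalid (overlong encoding)

Leading byte 0xF0 = 11110000 → 4-byte form.
Continuation bytes all match 10xxxxxx. Payload decodes to 0xC518.
But 0xC518 < 0x10000, the minimum for a 4-byte sequence — this is an overlong encoding.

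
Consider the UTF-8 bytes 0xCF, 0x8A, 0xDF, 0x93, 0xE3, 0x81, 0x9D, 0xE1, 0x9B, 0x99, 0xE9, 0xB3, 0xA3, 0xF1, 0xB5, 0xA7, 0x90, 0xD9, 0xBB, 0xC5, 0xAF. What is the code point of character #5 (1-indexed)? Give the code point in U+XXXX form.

Offset 0: leading byte 0xCF = 11001111 → 2-byte char #1 = CF 8A.
Offset 2: leading byte 0xDF = 11011111 → 2-byte char #2 = DF 93.
Offset 4: leading byte 0xE3 = 11100011 → 3-byte char #3 = E3 81 9D.
Offset 7: leading byte 0xE1 = 11100001 → 3-byte char #4 = E1 9B 99.
Offset 10: leading byte 0xE9 = 11101001 → 3-byte char #5 = E9 B3 A3.
Leading byte 0xE9 = 11101001 matches 1110xxxx → 3-byte sequence.
Byte 1: 0xE9 = 11101001, payload 1001 (4 bits).
Byte 2: 0xB3 = 10110011 (10xxxxxx ✓), payload 110011.
Byte 3: 0xA3 = 10100011 (10xxxxxx ✓), payload 100011.
Concatenate: 1001110011100011 = 0x9CE3 (16 bits → U+9CE3).

U+9CE3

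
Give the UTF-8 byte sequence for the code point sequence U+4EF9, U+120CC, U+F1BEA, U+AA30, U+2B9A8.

E4 BB B9 F0 92 83 8C F3 B1 AF AA EA A8 B0 F0 AB A6 A8

U+4EF9: 3-byte form → E4 BB B9.
U+120CC: 4-byte form → F0 92 83 8C.
U+F1BEA: 4-byte form → F3 B1 AF AA.
U+AA30: 3-byte form → EA A8 B0.
U+2B9A8: 4-byte form → F0 AB A6 A8.
Concatenated (18 bytes): E4 BB B9 F0 92 83 8C F3 B1 AF AA EA A8 B0 F0 AB A6 A8.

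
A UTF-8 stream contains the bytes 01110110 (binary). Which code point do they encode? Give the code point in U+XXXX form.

U+0076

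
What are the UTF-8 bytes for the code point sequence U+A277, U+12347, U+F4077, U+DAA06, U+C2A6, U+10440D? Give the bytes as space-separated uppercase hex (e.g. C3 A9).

EA 89 B7 F0 92 8D 87 F3 B4 81 B7 F3 9A A8 86 EC 8A A6 F4 84 90 8D

U+A277: 3-byte form → EA 89 B7.
U+12347: 4-byte form → F0 92 8D 87.
U+F4077: 4-byte form → F3 B4 81 B7.
U+DAA06: 4-byte form → F3 9A A8 86.
U+C2A6: 3-byte form → EC 8A A6.
U+10440D: 4-byte form → F4 84 90 8D.
Concatenated (22 bytes): EA 89 B7 F0 92 8D 87 F3 B4 81 B7 F3 9A A8 86 EC 8A A6 F4 84 90 8D.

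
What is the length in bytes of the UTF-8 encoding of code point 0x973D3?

4

U+973D3 = 0x973D3. UTF-8 uses 1 byte below 0x80, 2 below 0x800, 3 below 0x10000, 4 up to 0x10FFFF. 0x973D3 is in U+10000–U+10FFFF → 4 bytes.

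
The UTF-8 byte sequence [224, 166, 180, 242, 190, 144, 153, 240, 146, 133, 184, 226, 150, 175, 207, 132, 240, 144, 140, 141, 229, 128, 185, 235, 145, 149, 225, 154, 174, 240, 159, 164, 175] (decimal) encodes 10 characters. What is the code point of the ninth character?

U+16AE

Offset 0: leading byte 0xE0 = 11100000 → 3-byte char #1 = E0 A6 B4.
Offset 3: leading byte 0xF2 = 11110010 → 4-byte char #2 = F2 BE 90 99.
Offset 7: leading byte 0xF0 = 11110000 → 4-byte char #3 = F0 92 85 B8.
Offset 11: leading byte 0xE2 = 11100010 → 3-byte char #4 = E2 96 AF.
Offset 14: leading byte 0xCF = 11001111 → 2-byte char #5 = CF 84.
Offset 16: leading byte 0xF0 = 11110000 → 4-byte char #6 = F0 90 8C 8D.
Offset 20: leading byte 0xE5 = 11100101 → 3-byte char #7 = E5 80 B9.
Offset 23: leading byte 0xEB = 11101011 → 3-byte char #8 = EB 91 95.
Offset 26: leading byte 0xE1 = 11100001 → 3-byte char #9 = E1 9A AE.
Leading byte 0xE1 = 11100001 matches 1110xxxx → 3-byte sequence.
Byte 1: 0xE1 = 11100001, payload 0001 (4 bits).
Byte 2: 0x9A = 10011010 (10xxxxxx ✓), payload 011010.
Byte 3: 0xAE = 10101110 (10xxxxxx ✓), payload 101110.
Concatenate: 0001011010101110 = 0x16AE (16 bits → U+16AE).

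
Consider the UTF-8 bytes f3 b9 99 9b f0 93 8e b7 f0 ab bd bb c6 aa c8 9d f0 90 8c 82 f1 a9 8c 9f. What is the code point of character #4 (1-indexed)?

Offset 0: leading byte 0xF3 = 11110011 → 4-byte char #1 = F3 B9 99 9B.
Offset 4: leading byte 0xF0 = 11110000 → 4-byte char #2 = F0 93 8E B7.
Offset 8: leading byte 0xF0 = 11110000 → 4-byte char #3 = F0 AB BD BB.
Offset 12: leading byte 0xC6 = 11000110 → 2-byte char #4 = C6 AA.
Leading byte 0xC6 = 11000110 matches 110xxxxx → 2-byte sequence.
Byte 1: 0xC6 = 11000110, payload 00110 (5 bits).
Byte 2: 0xAA = 10101010 (10xxxxxx ✓), payload 101010.
Concatenate: 00110101010 = 0x1AA (11 bits → U+01AA).

U+01AA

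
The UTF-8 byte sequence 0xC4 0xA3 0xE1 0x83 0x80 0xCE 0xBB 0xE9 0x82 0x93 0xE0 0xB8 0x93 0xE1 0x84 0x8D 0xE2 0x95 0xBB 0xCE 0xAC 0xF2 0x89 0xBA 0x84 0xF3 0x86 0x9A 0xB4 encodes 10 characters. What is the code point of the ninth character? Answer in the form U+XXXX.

Offset 0: leading byte 0xC4 = 11000100 → 2-byte char #1 = C4 A3.
Offset 2: leading byte 0xE1 = 11100001 → 3-byte char #2 = E1 83 80.
Offset 5: leading byte 0xCE = 11001110 → 2-byte char #3 = CE BB.
Offset 7: leading byte 0xE9 = 11101001 → 3-byte char #4 = E9 82 93.
Offset 10: leading byte 0xE0 = 11100000 → 3-byte char #5 = E0 B8 93.
Offset 13: leading byte 0xE1 = 11100001 → 3-byte char #6 = E1 84 8D.
Offset 16: leading byte 0xE2 = 11100010 → 3-byte char #7 = E2 95 BB.
Offset 19: leading byte 0xCE = 11001110 → 2-byte char #8 = CE AC.
Offset 21: leading byte 0xF2 = 11110010 → 4-byte char #9 = F2 89 BA 84.
Leading byte 0xF2 = 11110010 matches 11110xxx → 4-byte sequence.
Byte 1: 0xF2 = 11110010, payload 010 (3 bits).
Byte 2: 0x89 = 10001001 (10xxxxxx ✓), payload 001001.
Byte 3: 0xBA = 10111010 (10xxxxxx ✓), payload 111010.
Byte 4: 0x84 = 10000100 (10xxxxxx ✓), payload 000100.
Concatenate: 010001001111010000100 = 0x89E84 (21 bits → U+89E84).

U+89E84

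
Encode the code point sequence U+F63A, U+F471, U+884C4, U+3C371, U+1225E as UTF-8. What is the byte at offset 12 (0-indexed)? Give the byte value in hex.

0x8D

U+F63A → 3-byte form EF 98 BA at offsets 0–2.
U+F471 → 3-byte form EF 91 B1 at offsets 3–5.
U+884C4 → 4-byte form F2 88 93 84 at offsets 6–9.
U+3C371 → 4-byte form F0 BC 8D B1 at offsets 10–13.
Offset 12 falls in char 4's range; it's byte 3 of F0 BC 8D B1 = 0x8D.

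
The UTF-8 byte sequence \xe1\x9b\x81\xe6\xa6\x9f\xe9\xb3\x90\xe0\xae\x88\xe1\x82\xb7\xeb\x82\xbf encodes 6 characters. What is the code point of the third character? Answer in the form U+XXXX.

Offset 0: leading byte 0xE1 = 11100001 → 3-byte char #1 = E1 9B 81.
Offset 3: leading byte 0xE6 = 11100110 → 3-byte char #2 = E6 A6 9F.
Offset 6: leading byte 0xE9 = 11101001 → 3-byte char #3 = E9 B3 90.
Leading byte 0xE9 = 11101001 matches 1110xxxx → 3-byte sequence.
Byte 1: 0xE9 = 11101001, payload 1001 (4 bits).
Byte 2: 0xB3 = 10110011 (10xxxxxx ✓), payload 110011.
Byte 3: 0x90 = 10010000 (10xxxxxx ✓), payload 010000.
Concatenate: 1001110011010000 = 0x9CD0 (16 bits → U+9CD0).

U+9CD0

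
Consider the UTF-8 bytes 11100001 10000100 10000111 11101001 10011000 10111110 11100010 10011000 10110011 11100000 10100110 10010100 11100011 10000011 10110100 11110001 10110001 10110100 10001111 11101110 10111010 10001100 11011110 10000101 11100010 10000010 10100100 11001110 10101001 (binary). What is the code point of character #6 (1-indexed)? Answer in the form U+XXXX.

U+71D0F

Offset 0: leading byte 0xE1 = 11100001 → 3-byte char #1 = E1 84 87.
Offset 3: leading byte 0xE9 = 11101001 → 3-byte char #2 = E9 98 BE.
Offset 6: leading byte 0xE2 = 11100010 → 3-byte char #3 = E2 98 B3.
Offset 9: leading byte 0xE0 = 11100000 → 3-byte char #4 = E0 A6 94.
Offset 12: leading byte 0xE3 = 11100011 → 3-byte char #5 = E3 83 B4.
Offset 15: leading byte 0xF1 = 11110001 → 4-byte char #6 = F1 B1 B4 8F.
Leading byte 0xF1 = 11110001 matches 11110xxx → 4-byte sequence.
Byte 1: 0xF1 = 11110001, payload 001 (3 bits).
Byte 2: 0xB1 = 10110001 (10xxxxxx ✓), payload 110001.
Byte 3: 0xB4 = 10110100 (10xxxxxx ✓), payload 110100.
Byte 4: 0x8F = 10001111 (10xxxxxx ✓), payload 001111.
Concatenate: 001110001110100001111 = 0x71D0F (21 bits → U+71D0F).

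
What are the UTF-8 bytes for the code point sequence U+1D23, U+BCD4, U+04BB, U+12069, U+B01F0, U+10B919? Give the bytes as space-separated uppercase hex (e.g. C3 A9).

E1 B4 A3 EB B3 94 D2 BB F0 92 81 A9 F2 B0 87 B0 F4 8B A4 99

U+1D23: 3-byte form → E1 B4 A3.
U+BCD4: 3-byte form → EB B3 94.
U+04BB: 2-byte form → D2 BB.
U+12069: 4-byte form → F0 92 81 A9.
U+B01F0: 4-byte form → F2 B0 87 B0.
U+10B919: 4-byte form → F4 8B A4 99.
Concatenated (20 bytes): E1 B4 A3 EB B3 94 D2 BB F0 92 81 A9 F2 B0 87 B0 F4 8B A4 99.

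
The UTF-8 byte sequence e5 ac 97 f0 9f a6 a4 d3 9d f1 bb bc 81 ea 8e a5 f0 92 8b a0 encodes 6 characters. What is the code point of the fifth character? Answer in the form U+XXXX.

Offset 0: leading byte 0xE5 = 11100101 → 3-byte char #1 = E5 AC 97.
Offset 3: leading byte 0xF0 = 11110000 → 4-byte char #2 = F0 9F A6 A4.
Offset 7: leading byte 0xD3 = 11010011 → 2-byte char #3 = D3 9D.
Offset 9: leading byte 0xF1 = 11110001 → 4-byte char #4 = F1 BB BC 81.
Offset 13: leading byte 0xEA = 11101010 → 3-byte char #5 = EA 8E A5.
Leading byte 0xEA = 11101010 matches 1110xxxx → 3-byte sequence.
Byte 1: 0xEA = 11101010, payload 1010 (4 bits).
Byte 2: 0x8E = 10001110 (10xxxxxx ✓), payload 001110.
Byte 3: 0xA5 = 10100101 (10xxxxxx ✓), payload 100101.
Concatenate: 1010001110100101 = 0xA3A5 (16 bits → U+A3A5).

U+A3A5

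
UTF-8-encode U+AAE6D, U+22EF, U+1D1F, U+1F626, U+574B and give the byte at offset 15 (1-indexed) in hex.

1-indexed offset 15 is 0-indexed offset 14.
U+AAE6D → 4-byte form F2 AA B9 AD at offsets 0–3.
U+22EF → 3-byte form E2 8B AF at offsets 4–6.
U+1D1F → 3-byte form E1 B4 9F at offsets 7–9.
U+1F626 → 4-byte form F0 9F 98 A6 at offsets 10–13.
U+574B → 3-byte form E5 9D 8B at offsets 14–16.
Offset 14 falls in char 5's range; it's byte 1 of E5 9D 8B = 0xE5.

0xE5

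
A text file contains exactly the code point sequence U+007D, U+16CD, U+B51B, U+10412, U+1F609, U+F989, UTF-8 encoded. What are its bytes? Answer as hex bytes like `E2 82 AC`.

7D E1 9B 8D EB 94 9B F0 90 90 92 F0 9F 98 89 EF A6 89

U+007D: 1-byte form → 7D.
U+16CD: 3-byte form → E1 9B 8D.
U+B51B: 3-byte form → EB 94 9B.
U+10412: 4-byte form → F0 90 90 92.
U+1F609: 4-byte form → F0 9F 98 89.
U+F989: 3-byte form → EF A6 89.
Concatenated (18 bytes): 7D E1 9B 8D EB 94 9B F0 90 90 92 F0 9F 98 89 EF A6 89.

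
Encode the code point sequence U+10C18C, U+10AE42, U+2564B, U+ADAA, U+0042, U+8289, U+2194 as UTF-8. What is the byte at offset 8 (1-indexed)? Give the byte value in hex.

1-indexed offset 8 is 0-indexed offset 7.
U+10C18C → 4-byte form F4 8C 86 8C at offsets 0–3.
U+10AE42 → 4-byte form F4 8A B9 82 at offsets 4–7.
Offset 7 falls in char 2's range; it's byte 4 of F4 8A B9 82 = 0x82.

0x82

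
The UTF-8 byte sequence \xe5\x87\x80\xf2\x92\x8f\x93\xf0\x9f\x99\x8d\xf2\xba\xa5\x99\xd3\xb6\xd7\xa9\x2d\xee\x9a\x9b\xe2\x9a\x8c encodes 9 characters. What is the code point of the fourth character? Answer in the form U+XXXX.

U+BA959

Offset 0: leading byte 0xE5 = 11100101 → 3-byte char #1 = E5 87 80.
Offset 3: leading byte 0xF2 = 11110010 → 4-byte char #2 = F2 92 8F 93.
Offset 7: leading byte 0xF0 = 11110000 → 4-byte char #3 = F0 9F 99 8D.
Offset 11: leading byte 0xF2 = 11110010 → 4-byte char #4 = F2 BA A5 99.
Leading byte 0xF2 = 11110010 matches 11110xxx → 4-byte sequence.
Byte 1: 0xF2 = 11110010, payload 010 (3 bits).
Byte 2: 0xBA = 10111010 (10xxxxxx ✓), payload 111010.
Byte 3: 0xA5 = 10100101 (10xxxxxx ✓), payload 100101.
Byte 4: 0x99 = 10011001 (10xxxxxx ✓), payload 011001.
Concatenate: 010111010100101011001 = 0xBA959 (21 bits → U+BA959).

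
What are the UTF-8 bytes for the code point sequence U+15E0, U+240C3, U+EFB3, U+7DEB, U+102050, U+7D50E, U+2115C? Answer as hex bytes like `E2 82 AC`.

E1 97 A0 F0 A4 83 83 EE BE B3 E7 B7 AB F4 82 81 90 F1 BD 94 8E F0 A1 85 9C

U+15E0: 3-byte form → E1 97 A0.
U+240C3: 4-byte form → F0 A4 83 83.
U+EFB3: 3-byte form → EE BE B3.
U+7DEB: 3-byte form → E7 B7 AB.
U+102050: 4-byte form → F4 82 81 90.
U+7D50E: 4-byte form → F1 BD 94 8E.
U+2115C: 4-byte form → F0 A1 85 9C.
Concatenated (25 bytes): E1 97 A0 F0 A4 83 83 EE BE B3 E7 B7 AB F4 82 81 90 F1 BD 94 8E F0 A1 85 9C.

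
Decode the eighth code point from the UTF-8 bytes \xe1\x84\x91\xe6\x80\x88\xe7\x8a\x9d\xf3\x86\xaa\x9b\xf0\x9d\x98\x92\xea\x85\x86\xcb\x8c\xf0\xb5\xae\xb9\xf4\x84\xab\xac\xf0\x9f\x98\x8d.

U+35BB9

Offset 0: leading byte 0xE1 = 11100001 → 3-byte char #1 = E1 84 91.
Offset 3: leading byte 0xE6 = 11100110 → 3-byte char #2 = E6 80 88.
Offset 6: leading byte 0xE7 = 11100111 → 3-byte char #3 = E7 8A 9D.
Offset 9: leading byte 0xF3 = 11110011 → 4-byte char #4 = F3 86 AA 9B.
Offset 13: leading byte 0xF0 = 11110000 → 4-byte char #5 = F0 9D 98 92.
Offset 17: leading byte 0xEA = 11101010 → 3-byte char #6 = EA 85 86.
Offset 20: leading byte 0xCB = 11001011 → 2-byte char #7 = CB 8C.
Offset 22: leading byte 0xF0 = 11110000 → 4-byte char #8 = F0 B5 AE B9.
Leading byte 0xF0 = 11110000 matches 11110xxx → 4-byte sequence.
Byte 1: 0xF0 = 11110000, payload 000 (3 bits).
Byte 2: 0xB5 = 10110101 (10xxxxxx ✓), payload 110101.
Byte 3: 0xAE = 10101110 (10xxxxxx ✓), payload 101110.
Byte 4: 0xB9 = 10111001 (10xxxxxx ✓), payload 111001.
Concatenate: 000110101101110111001 = 0x35BB9 (21 bits → U+35BB9).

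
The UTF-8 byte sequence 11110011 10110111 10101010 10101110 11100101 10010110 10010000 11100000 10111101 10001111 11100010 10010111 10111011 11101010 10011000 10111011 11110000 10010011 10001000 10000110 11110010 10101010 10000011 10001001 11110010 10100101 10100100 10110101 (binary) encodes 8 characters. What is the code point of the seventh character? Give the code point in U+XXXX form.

U+AA0C9

Offset 0: leading byte 0xF3 = 11110011 → 4-byte char #1 = F3 B7 AA AE.
Offset 4: leading byte 0xE5 = 11100101 → 3-byte char #2 = E5 96 90.
Offset 7: leading byte 0xE0 = 11100000 → 3-byte char #3 = E0 BD 8F.
Offset 10: leading byte 0xE2 = 11100010 → 3-byte char #4 = E2 97 BB.
Offset 13: leading byte 0xEA = 11101010 → 3-byte char #5 = EA 98 BB.
Offset 16: leading byte 0xF0 = 11110000 → 4-byte char #6 = F0 93 88 86.
Offset 20: leading byte 0xF2 = 11110010 → 4-byte char #7 = F2 AA 83 89.
Leading byte 0xF2 = 11110010 matches 11110xxx → 4-byte sequence.
Byte 1: 0xF2 = 11110010, payload 010 (3 bits).
Byte 2: 0xAA = 10101010 (10xxxxxx ✓), payload 101010.
Byte 3: 0x83 = 10000011 (10xxxxxx ✓), payload 000011.
Byte 4: 0x89 = 10001001 (10xxxxxx ✓), payload 001001.
Concatenate: 010101010000011001001 = 0xAA0C9 (21 bits → U+AA0C9).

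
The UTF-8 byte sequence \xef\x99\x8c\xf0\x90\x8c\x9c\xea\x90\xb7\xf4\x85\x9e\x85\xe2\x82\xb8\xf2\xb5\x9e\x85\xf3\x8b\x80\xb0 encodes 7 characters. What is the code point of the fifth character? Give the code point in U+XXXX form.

U+20B8

Offset 0: leading byte 0xEF = 11101111 → 3-byte char #1 = EF 99 8C.
Offset 3: leading byte 0xF0 = 11110000 → 4-byte char #2 = F0 90 8C 9C.
Offset 7: leading byte 0xEA = 11101010 → 3-byte char #3 = EA 90 B7.
Offset 10: leading byte 0xF4 = 11110100 → 4-byte char #4 = F4 85 9E 85.
Offset 14: leading byte 0xE2 = 11100010 → 3-byte char #5 = E2 82 B8.
Leading byte 0xE2 = 11100010 matches 1110xxxx → 3-byte sequence.
Byte 1: 0xE2 = 11100010, payload 0010 (4 bits).
Byte 2: 0x82 = 10000010 (10xxxxxx ✓), payload 000010.
Byte 3: 0xB8 = 10111000 (10xxxxxx ✓), payload 111000.
Concatenate: 0010000010111000 = 0x20B8 (16 bits → U+20B8).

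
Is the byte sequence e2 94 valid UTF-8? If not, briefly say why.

Leading byte 0xE2 = 11100010 → 3-byte form, but only 2 bytes are present.

invalid (sequence truncated)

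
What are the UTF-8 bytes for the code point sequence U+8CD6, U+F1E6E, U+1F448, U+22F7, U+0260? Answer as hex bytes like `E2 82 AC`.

E8 B3 96 F3 B1 B9 AE F0 9F 91 88 E2 8B B7 C9 A0

U+8CD6: 3-byte form → E8 B3 96.
U+F1E6E: 4-byte form → F3 B1 B9 AE.
U+1F448: 4-byte form → F0 9F 91 88.
U+22F7: 3-byte form → E2 8B B7.
U+0260: 2-byte form → C9 A0.
Concatenated (16 bytes): E8 B3 96 F3 B1 B9 AE F0 9F 91 88 E2 8B B7 C9 A0.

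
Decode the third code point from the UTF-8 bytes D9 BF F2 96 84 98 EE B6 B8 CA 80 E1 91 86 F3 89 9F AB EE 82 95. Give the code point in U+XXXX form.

U+EDB8

Offset 0: leading byte 0xD9 = 11011001 → 2-byte char #1 = D9 BF.
Offset 2: leading byte 0xF2 = 11110010 → 4-byte char #2 = F2 96 84 98.
Offset 6: leading byte 0xEE = 11101110 → 3-byte char #3 = EE B6 B8.
Leading byte 0xEE = 11101110 matches 1110xxxx → 3-byte sequence.
Byte 1: 0xEE = 11101110, payload 1110 (4 bits).
Byte 2: 0xB6 = 10110110 (10xxxxxx ✓), payload 110110.
Byte 3: 0xB8 = 10111000 (10xxxxxx ✓), payload 111000.
Concatenate: 1110110110111000 = 0xEDB8 (16 bits → U+EDB8).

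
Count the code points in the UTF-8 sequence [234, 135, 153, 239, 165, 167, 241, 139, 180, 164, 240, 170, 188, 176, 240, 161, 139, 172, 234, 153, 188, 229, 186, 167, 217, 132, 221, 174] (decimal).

9

Byte at offset 0: 0xEA = 11101010 → 3-byte char (#1). Advance 3.
Byte at offset 3: 0xEF = 11101111 → 3-byte char (#2). Advance 3.
Byte at offset 6: 0xF1 = 11110001 → 4-byte char (#3). Advance 4.
Byte at offset 10: 0xF0 = 11110000 → 4-byte char (#4). Advance 4.
Byte at offset 14: 0xF0 = 11110000 → 4-byte char (#5). Advance 4.
Byte at offset 18: 0xEA = 11101010 → 3-byte char (#6). Advance 3.
Byte at offset 21: 0xE5 = 11100101 → 3-byte char (#7). Advance 3.
Byte at offset 24: 0xD9 = 11011001 → 2-byte char (#8). Advance 2.
Byte at offset 26: 0xDD = 11011101 → 2-byte char (#9). Advance 2.
Reached end at offset 28 after 9 code points.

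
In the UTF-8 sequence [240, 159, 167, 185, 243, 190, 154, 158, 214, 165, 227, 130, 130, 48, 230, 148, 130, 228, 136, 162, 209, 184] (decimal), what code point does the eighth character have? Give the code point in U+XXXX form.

U+0478

Offset 0: leading byte 0xF0 = 11110000 → 4-byte char #1 = F0 9F A7 B9.
Offset 4: leading byte 0xF3 = 11110011 → 4-byte char #2 = F3 BE 9A 9E.
Offset 8: leading byte 0xD6 = 11010110 → 2-byte char #3 = D6 A5.
Offset 10: leading byte 0xE3 = 11100011 → 3-byte char #4 = E3 82 82.
Offset 13: leading byte 0x30 = 00110000 → 1-byte char #5 = 30.
Offset 14: leading byte 0xE6 = 11100110 → 3-byte char #6 = E6 94 82.
Offset 17: leading byte 0xE4 = 11100100 → 3-byte char #7 = E4 88 A2.
Offset 20: leading byte 0xD1 = 11010001 → 2-byte char #8 = D1 B8.
Leading byte 0xD1 = 11010001 matches 110xxxxx → 2-byte sequence.
Byte 1: 0xD1 = 11010001, payload 10001 (5 bits).
Byte 2: 0xB8 = 10111000 (10xxxxxx ✓), payload 111000.
Concatenate: 10001111000 = 0x478 (11 bits → U+0478).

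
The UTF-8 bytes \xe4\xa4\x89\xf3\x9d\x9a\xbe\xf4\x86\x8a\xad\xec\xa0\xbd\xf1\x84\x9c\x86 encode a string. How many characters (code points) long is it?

Byte at offset 0: 0xE4 = 11100100 → 3-byte char (#1). Advance 3.
Byte at offset 3: 0xF3 = 11110011 → 4-byte char (#2). Advance 4.
Byte at offset 7: 0xF4 = 11110100 → 4-byte char (#3). Advance 4.
Byte at offset 11: 0xEC = 11101100 → 3-byte char (#4). Advance 3.
Byte at offset 14: 0xF1 = 11110001 → 4-byte char (#5). Advance 4.
Reached end at offset 18 after 5 code points.

5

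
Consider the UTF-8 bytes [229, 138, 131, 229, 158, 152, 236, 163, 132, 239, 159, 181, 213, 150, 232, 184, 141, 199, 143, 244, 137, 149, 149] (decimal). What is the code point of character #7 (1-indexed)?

Offset 0: leading byte 0xE5 = 11100101 → 3-byte char #1 = E5 8A 83.
Offset 3: leading byte 0xE5 = 11100101 → 3-byte char #2 = E5 9E 98.
Offset 6: leading byte 0xEC = 11101100 → 3-byte char #3 = EC A3 84.
Offset 9: leading byte 0xEF = 11101111 → 3-byte char #4 = EF 9F B5.
Offset 12: leading byte 0xD5 = 11010101 → 2-byte char #5 = D5 96.
Offset 14: leading byte 0xE8 = 11101000 → 3-byte char #6 = E8 B8 8D.
Offset 17: leading byte 0xC7 = 11000111 → 2-byte char #7 = C7 8F.
Leading byte 0xC7 = 11000111 matches 110xxxxx → 2-byte sequence.
Byte 1: 0xC7 = 11000111, payload 00111 (5 bits).
Byte 2: 0x8F = 10001111 (10xxxxxx ✓), payload 001111.
Concatenate: 00111001111 = 0x1CF (11 bits → U+01CF).

U+01CF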